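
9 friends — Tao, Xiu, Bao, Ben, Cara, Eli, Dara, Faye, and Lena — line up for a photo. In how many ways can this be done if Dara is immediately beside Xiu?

Place the 7 others and the Dara-Xiu pair as 8 objects in a line; the pair has 2 internal arrangements.
So the count is 2·(8)! = 80640.

80640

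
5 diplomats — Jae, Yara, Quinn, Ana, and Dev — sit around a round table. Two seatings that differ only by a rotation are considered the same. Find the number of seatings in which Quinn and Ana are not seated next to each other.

All circular seatings of 5 people number (4)! = 24.
Seatings with Quinn beside Ana: treat them as a block with 2 internal orders, giving 2 × (3)! = 12.
Subtracting, 24 − 12 = 12.

12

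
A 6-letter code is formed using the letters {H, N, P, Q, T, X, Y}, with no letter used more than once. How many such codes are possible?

This is a permutation of 6 out of 7: P(7,6) = 7!/1!.
That product is 7 × 6 × 5 × 4 × 3 × 2 = 5040.

5040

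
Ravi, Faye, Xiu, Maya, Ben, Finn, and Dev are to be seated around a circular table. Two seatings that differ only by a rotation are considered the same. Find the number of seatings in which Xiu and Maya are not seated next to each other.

Without the restriction there are (6)! = 720 seatings.
Those with Xiu next to Maya: fuse the pair into one unit and seat 6 units around a circle — 2·(5)! = 240.
Subtracting, 720 − 240 = 480.

480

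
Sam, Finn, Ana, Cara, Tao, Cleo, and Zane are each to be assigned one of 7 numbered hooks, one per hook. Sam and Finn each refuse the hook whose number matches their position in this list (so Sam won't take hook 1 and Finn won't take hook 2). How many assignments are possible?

Let Aᵢ (for i ∈ {1, 2}) be the placements that put person i in their forbidden hook. Any j of these fix j positions, leaving (7−j)! ways to fill the rest, and there are C(2,j) ways to pick which j.
By inclusion–exclusion, the number of valid placements is Σ_{j=0}^{2} (−1)^j C(2,j)·(7−j)!.
Computing: 5040 − 1440 + 120 = 3720.

3720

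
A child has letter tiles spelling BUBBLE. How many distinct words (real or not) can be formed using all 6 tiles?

The 6 letters of BUBBLE have repeats: B appearing 3 times.
So there are 6! / (3!) = 120 distinguishable arrangements.

120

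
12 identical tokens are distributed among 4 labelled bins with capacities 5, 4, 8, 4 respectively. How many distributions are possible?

129

Without the upper bounds there are C(15,3) = 455 ways to split 12 among 4 bins.
Subtract solutions that violate a single cap (substitute x_i' = x_i − (cap_i+1)): x_1 ≥ 6 gives C(9,3) = 84; x_2 ≥ 5 gives C(10,3) = 120; x_3 ≥ 9 gives C(6,3) = 20; x_4 ≥ 5 gives C(10,3) = 120. Together 344.
Add back pairs where two caps are both exceeded: 4 + 0 + 4 + 0 + 10 + 0 = 18.
By inclusion–exclusion the count is 455 − 344 + 18 = 129.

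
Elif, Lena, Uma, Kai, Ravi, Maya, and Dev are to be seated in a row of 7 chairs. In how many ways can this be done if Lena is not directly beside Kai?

Of the 7! = 5040 arrangements, those with Lena and Kai adjacent number 2 × 6! = 1440 (treat the pair as a block with 2 internal orders).
Complementary counting: 5040 − 1440 = 3600.

3600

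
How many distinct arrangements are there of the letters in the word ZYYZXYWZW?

5040

ZYYZXYWZW has 9 letters with W appearing twice, Y appearing 3 times, and Z appearing 3 times.
The number of distinct arrangements is 9!/(3!·3!·2!) = 362880/72 = 5040.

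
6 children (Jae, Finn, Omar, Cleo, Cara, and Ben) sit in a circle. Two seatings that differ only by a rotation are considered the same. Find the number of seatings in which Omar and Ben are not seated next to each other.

Without the restriction there are (5)! = 120 seatings.
Those with Omar next to Ben: fuse the pair into one unit and seat 5 units around a circle — 2·(4)! = 48.
Subtracting, 120 − 48 = 72.

72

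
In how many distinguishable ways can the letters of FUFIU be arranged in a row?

30

The 5 letters of FUFIU have repeats: F appearing twice and U appearing twice.
Dividing 5! = 120 by 2!·2! = 4 for the repeated letters gives 30.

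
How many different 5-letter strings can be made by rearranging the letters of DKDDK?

10

Letter multiplicities in DKDDK: D×3, K×2.
The number of distinct arrangements is 5!/(3!·2!) = 120/12 = 10.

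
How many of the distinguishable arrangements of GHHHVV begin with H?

30

With the first slot taken by H, it remains to arrange the other 5 letters (GHHVV).
Those 5 letters have H appearing twice and V appearing twice, giving (5)!/(2!·2!) = 30.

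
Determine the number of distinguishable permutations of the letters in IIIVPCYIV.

7560

Letter multiplicities in IIIVPCYIV: C×1, I×4, P×1, V×2, Y×1.
So there are 9! / (4!·2!) = 7560 distinguishable arrangements.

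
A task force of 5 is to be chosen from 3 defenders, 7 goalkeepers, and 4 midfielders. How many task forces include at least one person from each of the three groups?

Unrestricted: C(14,5) = 2002 ways to pick any 5 of the 14.
Selections missing a whole group: no defenders → C(11,5) = 462; no goalkeepers → C(7,5) = 21; no midfielders → C(10,5) = 252.
Add back selections omitting two groups (i.e. drawn from a single group): C(3,5) + C(7,5) + C(4,5) = 21.
By inclusion–exclusion: 2002 − 735 + 21 = 1288.

1288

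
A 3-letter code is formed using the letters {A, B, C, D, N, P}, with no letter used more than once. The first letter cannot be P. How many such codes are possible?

100

The first letter has 6−1 = 5 choices (anything except P).
The remaining 2 letters are filled from the other 5 symbols without repetition: 5 × 4 = 20.
Total: 5 × 20 = 100.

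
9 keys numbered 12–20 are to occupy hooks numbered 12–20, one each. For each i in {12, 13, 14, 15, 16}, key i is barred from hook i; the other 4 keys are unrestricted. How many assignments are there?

205056

Let Aᵢ (for 12 ≤ i ≤ 16) be the placements that put key i in its forbidden hook. Any j of these fix j positions, leaving (9−j)! ways to fill the rest, and there are C(5,j) ways to pick which j.
By inclusion–exclusion, the number of valid placements is Σ_{j=0}^{5} (−1)^j C(5,j)·(9−j)!.
Computing: 362880 − 201600 + 50400 − 7200 + 600 − 24 = 205056.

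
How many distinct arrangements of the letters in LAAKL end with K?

6

With the last slot taken by K, it remains to arrange the other 4 letters (LAAL).
Those 4 letters have A appearing twice and L appearing twice, giving (4)!/(2!·2!) = 6.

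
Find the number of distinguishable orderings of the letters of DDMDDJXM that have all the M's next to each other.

210

Treat the 2 copies of M as a single block. The multiset to arrange is then {MM, D, D, D, D, J, X}, 7 items in all.
That gives (7)!/(4!) = 210 arrangements.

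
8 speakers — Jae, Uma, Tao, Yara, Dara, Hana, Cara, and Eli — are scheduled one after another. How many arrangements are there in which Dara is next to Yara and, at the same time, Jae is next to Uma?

Treat {Dara,Yara} as one block (2 orders) and {Jae,Uma} as another (2 orders).
That leaves 6 units to arrange: 2 × 2 × 6! = 4 × 720 = 2880.

2880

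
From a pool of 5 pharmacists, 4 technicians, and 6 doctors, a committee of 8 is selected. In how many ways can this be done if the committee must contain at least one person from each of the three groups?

6216

Total 8-person selections from all 15: C(15,8) = 6435.
Subtract selections that omit an entire group: no pharmacists → C(10,8) = 45; no technicians → C(11,8) = 165; no doctors → C(9,8) = 9.
Add back selections omitting two groups (i.e. drawn from a single group): C(5,8) + C(4,8) + C(6,8) = 0.
By inclusion–exclusion: 6435 − 219 + 0 = 6216.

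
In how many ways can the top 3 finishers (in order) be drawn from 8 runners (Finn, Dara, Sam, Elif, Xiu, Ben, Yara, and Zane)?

336

This is an ordered selection of 3 from 8: P(8,3).
That gives 8 × 7 × 6 = 336.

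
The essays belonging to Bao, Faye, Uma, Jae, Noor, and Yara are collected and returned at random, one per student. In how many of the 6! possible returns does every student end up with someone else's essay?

265

Count assignments avoiding every fixed point. For any j of the 6 students fixed to their own essay, the other 6−j can be arranged in (6−j)! ways.
By inclusion–exclusion this is Σ_{j=0}^{6} (−1)^j C(6,j)·(6−j)!.
Computing: 720 − 720 + 360 − 120 + 30 − 6 + 1 = 265.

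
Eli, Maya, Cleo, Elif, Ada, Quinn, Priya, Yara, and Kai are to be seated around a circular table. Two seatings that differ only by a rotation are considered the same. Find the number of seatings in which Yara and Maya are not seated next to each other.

All circular seatings of 9 people number (8)! = 40320.
Seatings with Yara beside Maya: treat them as a block with 2 internal orders, giving 2 × (7)! = 10080.
Subtracting, 40320 − 10080 = 30240.

30240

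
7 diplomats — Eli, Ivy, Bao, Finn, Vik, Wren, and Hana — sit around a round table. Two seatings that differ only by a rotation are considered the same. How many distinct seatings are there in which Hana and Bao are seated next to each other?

240

Treat {Hana, Bao} as one unit (2 internal orders) and seat the resulting 6 units around the table: (5)! circular arrangements.
So 2 × (5)! = 2 × 120 = 240.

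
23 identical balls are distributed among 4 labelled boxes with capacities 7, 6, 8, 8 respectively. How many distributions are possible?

Ignoring the caps, the number of non-negative solutions to x_1+…+x_4 = 23 is C(26,3) = 2600.
Subtract solutions that violate a single cap (substitute x_i' = x_i − (cap_i+1)): x_1 ≥ 8 gives C(18,3) = 816; x_2 ≥ 7 gives C(19,3) = 969; x_3 ≥ 9 gives C(17,3) = 680; x_4 ≥ 9 gives C(17,3) = 680. Together 3145.
Add back pairs where two caps are both exceeded: 165 + 84 + 84 + 120 + 120 + 56 = 629.
By inclusion–exclusion the count is 2600 − 3145 + 629 = 84.

84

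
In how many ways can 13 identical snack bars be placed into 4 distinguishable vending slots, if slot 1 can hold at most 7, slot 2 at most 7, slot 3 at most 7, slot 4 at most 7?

Ignoring the caps, the number of non-negative solutions to x_1+…+x_4 = 13 is C(16,3) = 560.
Subtract solutions that violate a single cap (substitute x_i' = x_i − (cap_i+1)): x_1 ≥ 8 gives C(8,3) = 56; x_2 ≥ 8 gives C(8,3) = 56; x_3 ≥ 8 gives C(8,3) = 56; x_4 ≥ 8 gives C(8,3) = 56. Together 224.
No two caps can be exceeded simultaneously, so the pair terms are all 0.
By inclusion–exclusion the count is 560 − 224 + 0 = 336.

336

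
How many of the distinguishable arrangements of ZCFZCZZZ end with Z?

105

Fix Z in the last position and arrange the remaining 7 letters.
Those 7 letters have C appearing twice and Z appearing 4 times, giving (7)!/(4!·2!) = 105.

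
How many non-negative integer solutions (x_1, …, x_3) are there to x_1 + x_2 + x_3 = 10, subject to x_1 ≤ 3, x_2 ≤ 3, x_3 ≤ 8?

Ignoring the caps, the number of non-negative solutions to x_1+…+x_3 = 10 is C(12,2) = 66.
Subtract solutions that violate a single cap (substitute x_i' = x_i − (cap_i+1)): x_1 ≥ 4 gives C(8,2) = 28; x_2 ≥ 4 gives C(8,2) = 28; x_3 ≥ 9 gives C(3,2) = 3. Together 59.
Add back pairs where two caps are both exceeded: 6 + 0 + 0 = 6.
By inclusion–exclusion the count is 66 − 59 + 6 = 13.

13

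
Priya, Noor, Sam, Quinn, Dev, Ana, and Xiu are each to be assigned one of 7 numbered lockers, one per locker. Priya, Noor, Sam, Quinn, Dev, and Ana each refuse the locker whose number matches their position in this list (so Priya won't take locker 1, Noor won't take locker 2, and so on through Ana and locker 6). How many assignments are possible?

Let Aᵢ (for 1 ≤ i ≤ 6) be the placements that put person i in their forbidden locker. Any j of these fix j positions, leaving (7−j)! ways to fill the rest, and there are C(6,j) ways to pick which j.
By inclusion–exclusion, the number of valid placements is Σ_{j=0}^{6} (−1)^j C(6,j)·(7−j)!.
Computing: 5040 − 4320 + 1800 − 480 + 90 − 12 + 1 = 2119.

2119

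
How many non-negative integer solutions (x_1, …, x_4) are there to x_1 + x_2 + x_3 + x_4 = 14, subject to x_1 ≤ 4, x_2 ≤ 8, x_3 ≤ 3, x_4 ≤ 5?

69

Ignoring the caps, the number of non-negative solutions to x_1+…+x_4 = 14 is C(17,3) = 680.
Subtract solutions that violate a single cap (substitute x_i' = x_i − (cap_i+1)): x_1 ≥ 5 gives C(12,3) = 220; x_2 ≥ 9 gives C(8,3) = 56; x_3 ≥ 4 gives C(13,3) = 286; x_4 ≥ 6 gives C(11,3) = 165. Together 727.
Add back pairs where two caps are both exceeded: 1 + 56 + 20 + 4 + 0 + 35 = 116.
By inclusion–exclusion the count is 680 − 727 + 116 = 69.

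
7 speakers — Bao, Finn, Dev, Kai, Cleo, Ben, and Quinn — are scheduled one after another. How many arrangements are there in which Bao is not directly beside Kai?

Of the 7! = 5040 arrangements, those with Bao and Kai adjacent number 2 × 6! = 1440 (treat the pair as a block with 2 internal orders).
So 5040 − 1440 = 3600 arrangements keep them apart.

3600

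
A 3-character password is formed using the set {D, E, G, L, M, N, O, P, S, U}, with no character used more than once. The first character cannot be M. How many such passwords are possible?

648

The first character has 10−1 = 9 choices (anything except M).
The remaining 2 characters are filled from the other 9 symbols without repetition: 9 × 8 = 72.
Total: 9 × 72 = 648.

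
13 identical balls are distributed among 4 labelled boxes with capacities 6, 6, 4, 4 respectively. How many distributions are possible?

Without the upper bounds there are C(16,3) = 560 ways to split 13 among 4 boxes.
Subtract solutions that violate a single cap (substitute x_i' = x_i − (cap_i+1)): x_1 ≥ 7 gives C(9,3) = 84; x_2 ≥ 7 gives C(9,3) = 84; x_3 ≥ 5 gives C(11,3) = 165; x_4 ≥ 5 gives C(11,3) = 165. Together 498.
Add back pairs where two caps are both exceeded: 0 + 4 + 4 + 4 + 4 + 20 = 36.
By inclusion–exclusion the count is 560 − 498 + 36 = 98.

98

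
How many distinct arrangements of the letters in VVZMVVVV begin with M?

7

Fix M in the first position and arrange the remaining 7 letters.
Those 7 letters have V appearing 6 times, giving (7)!/(6!) = 7.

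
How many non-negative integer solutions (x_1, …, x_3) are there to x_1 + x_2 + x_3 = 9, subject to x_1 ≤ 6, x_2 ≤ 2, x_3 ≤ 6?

15

By stars and bars, unrestricted non-negative solutions to x_1+…+x_3 = 9 number C(9+2,2) = 55.
Subtract solutions that violate a single cap (substitute x_i' = x_i − (cap_i+1)): x_1 ≥ 7 gives C(4,2) = 6; x_2 ≥ 3 gives C(8,2) = 28; x_3 ≥ 7 gives C(4,2) = 6. Together 40.
No two caps can be exceeded simultaneously, so the pair terms are all 0.
By inclusion–exclusion the count is 55 − 40 + 0 = 15.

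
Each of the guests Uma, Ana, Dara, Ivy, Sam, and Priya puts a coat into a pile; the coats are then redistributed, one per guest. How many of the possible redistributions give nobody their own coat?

265

Count assignments avoiding every fixed point. For any j of the 6 guests fixed to their own coat, the other 6−j can be arranged in (6−j)! ways.
By inclusion–exclusion this is Σ_{j=0}^{6} (−1)^j C(6,j)·(6−j)!.
Computing: 720 − 720 + 360 − 120 + 30 − 6 + 1 = 265.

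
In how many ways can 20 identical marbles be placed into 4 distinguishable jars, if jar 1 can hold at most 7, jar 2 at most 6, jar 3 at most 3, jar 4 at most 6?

Ignoring the caps, the number of non-negative solutions to x_1+…+x_4 = 20 is C(23,3) = 1771.
Subtract solutions that violate a single cap (substitute x_i' = x_i − (cap_i+1)): x_1 ≥ 8 gives C(15,3) = 455; x_2 ≥ 7 gives C(16,3) = 560; x_3 ≥ 4 gives C(19,3) = 969; x_4 ≥ 7 gives C(16,3) = 560. Together 2544.
Add back pairs where two caps are both exceeded: 56 + 165 + 56 + 220 + 84 + 220 = 801.
Subtract triples: 4 + 0 + 4 + 10 = 18.
By inclusion–exclusion the count is 1771 − 2544 + 801 − 18 = 10.

10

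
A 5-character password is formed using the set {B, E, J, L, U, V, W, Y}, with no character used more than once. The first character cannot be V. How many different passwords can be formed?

5880

The first character has 8−1 = 7 choices (anything except V).
The remaining 4 characters are filled from the other 7 symbols without repetition: 7 × 6 × 5 × 4 = 840.
Total: 7 × 840 = 5880.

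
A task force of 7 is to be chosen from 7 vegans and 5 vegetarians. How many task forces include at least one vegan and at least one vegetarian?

791

With no constraint there are C(12,7) = 792 possible selections.
Selections missing a whole group: no vegans → C(5,7) = 0; no vegetarians → C(7,7) = 1.
Both groups omitted at once is impossible, so 792 − 1 = 791.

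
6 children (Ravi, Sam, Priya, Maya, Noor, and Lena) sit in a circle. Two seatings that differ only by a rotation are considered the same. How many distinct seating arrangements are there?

Seat Ravi anywhere (absorbing the rotational symmetry), then permute the other 5: (5)! = 120.

120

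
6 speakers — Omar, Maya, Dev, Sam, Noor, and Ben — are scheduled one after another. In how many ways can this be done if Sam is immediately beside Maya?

Place the 4 others and the Sam-Maya pair as 5 objects in a line; the pair has 2 internal arrangements.
So the count is 2·(5)! = 240.

240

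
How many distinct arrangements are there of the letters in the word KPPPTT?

60

Letter multiplicities in KPPPTT: K×1, P×3, T×2.
So there are 6! / (3!·2!) = 60 distinguishable arrangements.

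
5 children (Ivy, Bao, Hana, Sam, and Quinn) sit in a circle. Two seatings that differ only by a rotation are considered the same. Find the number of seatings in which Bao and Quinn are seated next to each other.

12

Treat {Bao, Quinn} as one unit (2 internal orders) and seat the resulting 4 units around the table: (3)! circular arrangements.
So 2 × (3)! = 2 × 6 = 12.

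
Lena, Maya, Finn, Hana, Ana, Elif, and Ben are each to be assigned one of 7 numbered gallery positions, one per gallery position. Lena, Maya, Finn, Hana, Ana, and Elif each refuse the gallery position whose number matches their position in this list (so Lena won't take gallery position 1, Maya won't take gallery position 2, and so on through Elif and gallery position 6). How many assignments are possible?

Let Aᵢ (for 1 ≤ i ≤ 6) be the placements that put person i in their forbidden gallery position. Any j of these fix j positions, leaving (7−j)! ways to fill the rest, and there are C(6,j) ways to pick which j.
By inclusion–exclusion, the number of valid placements is Σ_{j=0}^{6} (−1)^j C(6,j)·(7−j)!.
Computing: 5040 − 4320 + 1800 − 480 + 90 − 12 + 1 = 2119.

2119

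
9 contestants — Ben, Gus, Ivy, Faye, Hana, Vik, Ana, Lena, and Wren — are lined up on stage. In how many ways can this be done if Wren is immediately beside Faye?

Place the 7 others and the Wren-Faye pair as 8 objects in a line; the pair has 2 internal arrangements.
That gives 2 × 8! = 2 × 40320 = 80640.

80640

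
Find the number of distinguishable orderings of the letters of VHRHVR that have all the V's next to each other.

Treat the 2 copies of V as a single block. The multiset to arrange is then {VV, H, H, R, R}, 5 items in all.
That gives (5)!/(2!·2!) = 30 arrangements.

30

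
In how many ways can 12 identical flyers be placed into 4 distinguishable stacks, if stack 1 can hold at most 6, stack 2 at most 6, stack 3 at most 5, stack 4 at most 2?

79

Ignoring the caps, the number of non-negative solutions to x_1+…+x_4 = 12 is C(15,3) = 455.
Subtract solutions that violate a single cap (substitute x_i' = x_i − (cap_i+1)): x_1 ≥ 7 gives C(8,3) = 56; x_2 ≥ 7 gives C(8,3) = 56; x_3 ≥ 6 gives C(9,3) = 84; x_4 ≥ 3 gives C(12,3) = 220. Together 416.
Add back pairs where two caps are both exceeded: 0 + 0 + 10 + 0 + 10 + 20 = 40.
By inclusion–exclusion the count is 455 − 416 + 40 = 79.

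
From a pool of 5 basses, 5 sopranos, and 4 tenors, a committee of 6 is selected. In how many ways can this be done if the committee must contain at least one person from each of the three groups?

Total 6-person selections from all 14: C(14,6) = 3003.
Selections missing a whole group: no basses → C(9,6) = 84; no sopranos → C(9,6) = 84; no tenors → C(10,6) = 210.
Add back selections omitting two groups (i.e. drawn from a single group): C(5,6) + C(5,6) + C(4,6) = 0.
By inclusion–exclusion: 3003 − 378 + 0 = 2625.

2625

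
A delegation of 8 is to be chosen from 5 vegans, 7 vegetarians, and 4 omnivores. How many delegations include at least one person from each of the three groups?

12201

Total 8-person selections from all 16: C(16,8) = 12870.
Selections missing a whole group: no vegans → C(11,8) = 165; no vegetarians → C(9,8) = 9; no omnivores → C(12,8) = 495.
Add back selections omitting two groups (i.e. drawn from a single group): C(5,8) + C(7,8) + C(4,8) = 0.
By inclusion–exclusion: 12870 − 669 + 0 = 12201.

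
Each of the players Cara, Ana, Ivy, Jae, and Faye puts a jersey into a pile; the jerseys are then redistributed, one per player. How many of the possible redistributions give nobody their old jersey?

Count assignments avoiding every fixed point. For any j of the 5 players fixed to their old jersey, the other 5−j can be arranged in (5−j)! ways.
By inclusion–exclusion this is Σ_{j=0}^{5} (−1)^j C(5,j)·(5−j)!.
Computing: 120 − 120 + 60 − 20 + 5 − 1 = 44.

44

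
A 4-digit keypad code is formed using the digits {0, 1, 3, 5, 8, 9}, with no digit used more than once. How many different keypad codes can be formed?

360

This is a permutation of 4 out of 6: P(6,4) = 6!/2!.
That product is 6 × 5 × 4 × 3 = 360.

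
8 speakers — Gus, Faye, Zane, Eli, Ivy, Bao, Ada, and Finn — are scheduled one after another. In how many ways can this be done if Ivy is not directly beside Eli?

30240

Of the 8! = 40320 arrangements, those with Ivy and Eli adjacent number 2 × 7! = 10080 (treat the pair as a block with 2 internal orders).
Complementary counting: 40320 − 10080 = 30240.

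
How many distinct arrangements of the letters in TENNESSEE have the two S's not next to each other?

There are 9!/(4!·2!·2!) = 3780 arrangements of TENNESSEE in total.
If the two S's are adjacent, glue them into one block, leaving 8 items to arrange: (8)!/(4!·2!) = 840 ways.
Hence 3780 − 840 = 2940.

2940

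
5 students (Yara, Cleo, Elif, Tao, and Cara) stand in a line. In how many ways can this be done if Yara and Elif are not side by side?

There are 5! = 120 arrangements in all. If Yara and Elif are adjacent, merging them into one block gives 2·(4)! = 48 arrangements.
So 120 − 48 = 72 arrangements keep them apart.

72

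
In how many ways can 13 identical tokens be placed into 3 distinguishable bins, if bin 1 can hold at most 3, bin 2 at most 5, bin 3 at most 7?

6

Without the upper bounds there are C(15,2) = 105 ways to split 13 among 3 bins.
Subtract solutions that violate a single cap (substitute x_i' = x_i − (cap_i+1)): x_1 ≥ 4 gives C(11,2) = 55; x_2 ≥ 6 gives C(9,2) = 36; x_3 ≥ 8 gives C(7,2) = 21. Together 112.
Add back pairs where two caps are both exceeded: 10 + 3 + 0 = 13.
By inclusion–exclusion the count is 105 − 112 + 13 = 6.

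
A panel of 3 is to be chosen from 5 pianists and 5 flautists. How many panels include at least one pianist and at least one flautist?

100

Total 3-person selections from all 10: C(10,3) = 120.
Selections missing a whole group: no pianists → C(5,3) = 10; no flautists → C(5,3) = 10.
Both groups omitted at once is impossible, so 120 − 20 = 100.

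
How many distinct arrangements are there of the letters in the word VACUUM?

Letter multiplicities in VACUUM: A×1, C×1, M×1, U×2, V×1.
So there are 6! / (2!) = 360 distinguishable arrangements.

360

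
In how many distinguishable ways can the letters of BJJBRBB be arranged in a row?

105

Letter multiplicities in BJJBRBB: B×4, J×2, R×1.
The number of distinct arrangements is 7!/(4!·2!) = 5040/48 = 105.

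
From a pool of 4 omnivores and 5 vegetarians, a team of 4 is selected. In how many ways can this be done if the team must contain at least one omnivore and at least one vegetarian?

120

Total 4-person selections from all 9: C(9,4) = 126.
Subtract selections that omit an entire group: no omnivores → C(5,4) = 5; no vegetarians → C(4,4) = 1.
Both groups omitted at once is impossible, so 126 − 6 = 120.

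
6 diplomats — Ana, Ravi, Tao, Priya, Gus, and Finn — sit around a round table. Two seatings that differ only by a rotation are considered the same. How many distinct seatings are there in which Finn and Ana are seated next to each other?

Glue Finn and Ana into a block (2 internal orders). Seating 5 units around a circle gives (4)! arrangements.
So 2 × (4)! = 2 × 24 = 48.

48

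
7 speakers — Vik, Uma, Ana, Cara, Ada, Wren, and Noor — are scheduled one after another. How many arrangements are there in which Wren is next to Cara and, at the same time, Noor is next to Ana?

480

Treat {Wren,Cara} as one block (2 orders) and {Noor,Ana} as another (2 orders).
That leaves 5 units to arrange: 2 × 2 × 5! = 4 × 120 = 480.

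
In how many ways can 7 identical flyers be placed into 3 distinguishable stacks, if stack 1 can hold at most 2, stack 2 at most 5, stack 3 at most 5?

15

Ignoring the caps, the number of non-negative solutions to x_1+…+x_3 = 7 is C(9,2) = 36.
Subtract solutions that violate a single cap (substitute x_i' = x_i − (cap_i+1)): x_1 ≥ 3 gives C(6,2) = 15; x_2 ≥ 6 gives C(3,2) = 3; x_3 ≥ 6 gives C(3,2) = 3. Together 21.
No two caps can be exceeded simultaneously, so the pair terms are all 0.
By inclusion–exclusion the count is 36 − 21 + 0 = 15.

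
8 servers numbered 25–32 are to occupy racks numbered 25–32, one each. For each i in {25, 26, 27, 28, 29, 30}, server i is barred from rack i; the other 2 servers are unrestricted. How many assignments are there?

18806

Let Aᵢ (for 25 ≤ i ≤ 30) be the placements that put server i in its forbidden rack. Any j of these fix j positions, leaving (8−j)! ways to fill the rest, and there are C(6,j) ways to pick which j.
By inclusion–exclusion, the number of valid placements is Σ_{j=0}^{6} (−1)^j C(6,j)·(8−j)!.
Computing: 40320 − 30240 + 10800 − 2400 + 360 − 36 + 2 = 18806.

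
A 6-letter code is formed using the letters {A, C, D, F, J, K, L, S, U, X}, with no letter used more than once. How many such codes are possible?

151200

This is a permutation of 6 out of 10: P(10,6) = 10!/4!.
10 × 9 × 8 × 7 × 6 × 5 = 151200.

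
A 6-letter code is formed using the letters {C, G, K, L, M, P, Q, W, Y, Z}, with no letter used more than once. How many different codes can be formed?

151200

Choose and order 6 of the 10 symbols: the first letter has 10 options, the next 9, and so on down to 5.
10 × 9 × 8 × 7 × 6 × 5 = 151200.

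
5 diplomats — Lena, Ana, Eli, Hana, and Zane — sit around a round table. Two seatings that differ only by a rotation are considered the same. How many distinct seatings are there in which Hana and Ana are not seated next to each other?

All circular seatings of 5 people number (4)! = 24.
Seatings with Hana beside Ana: treat them as a block with 2 internal orders, giving 2 × (3)! = 12.
Subtracting, 24 − 12 = 12.

12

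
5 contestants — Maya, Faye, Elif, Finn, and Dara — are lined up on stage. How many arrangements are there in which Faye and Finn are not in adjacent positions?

Of the 5! = 120 arrangements, those with Faye and Finn adjacent number 2 × 4! = 48 (treat the pair as a block with 2 internal orders).
So 120 − 48 = 72 arrangements keep them apart.

72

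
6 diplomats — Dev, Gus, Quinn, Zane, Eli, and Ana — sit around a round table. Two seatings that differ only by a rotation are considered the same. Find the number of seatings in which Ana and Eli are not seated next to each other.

72

Without the restriction there are (5)! = 120 seatings.
Seatings with Ana beside Eli: treat them as a block with 2 internal orders, giving 2 × (4)! = 48.
Subtracting, 120 − 48 = 72.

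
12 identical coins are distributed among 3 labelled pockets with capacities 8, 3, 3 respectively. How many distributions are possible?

6

Without the upper bounds there are C(14,2) = 91 ways to split 12 among 3 pockets.
Subtract solutions that violate a single cap (substitute x_i' = x_i − (cap_i+1)): x_1 ≥ 9 gives C(5,2) = 10; x_2 ≥ 4 gives C(10,2) = 45; x_3 ≥ 4 gives C(10,2) = 45. Together 100.
Add back pairs where two caps are both exceeded: 0 + 0 + 15 = 15.
By inclusion–exclusion the count is 91 − 100 + 15 = 6.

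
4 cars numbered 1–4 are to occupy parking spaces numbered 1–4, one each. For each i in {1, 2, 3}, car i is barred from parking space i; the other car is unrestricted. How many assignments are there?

11

Let Aᵢ (for i ∈ {1, 2, 3}) be the placements that put car i in its forbidden parking space. Any j of these fix j positions, leaving (4−j)! ways to fill the rest, and there are C(3,j) ways to pick which j.
By inclusion–exclusion, the number of valid placements is Σ_{j=0}^{3} (−1)^j C(3,j)·(4−j)!.
Computing: 24 − 18 + 6 − 1 = 11.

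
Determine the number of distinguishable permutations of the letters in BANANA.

60

The 6 letters of BANANA have repeats: A appearing 3 times and N appearing twice.
The number of distinct arrangements is 6!/(3!·2!) = 720/12 = 60.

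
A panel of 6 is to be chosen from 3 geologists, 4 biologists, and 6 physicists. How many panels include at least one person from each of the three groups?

1416

Unrestricted: C(13,6) = 1716 ways to pick any 6 of the 13.
Subtract selections that omit an entire group: no geologists → C(10,6) = 210; no biologists → C(9,6) = 84; no physicists → C(7,6) = 7.
Add back selections omitting two groups (i.e. drawn from a single group): C(3,6) + C(4,6) + C(6,6) = 1.
By inclusion–exclusion: 1716 − 301 + 1 = 1416.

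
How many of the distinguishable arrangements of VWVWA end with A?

Fix A in the last position and arrange the remaining 4 letters.
Those 4 letters have V appearing twice and W appearing twice, giving (4)!/(2!·2!) = 6.

6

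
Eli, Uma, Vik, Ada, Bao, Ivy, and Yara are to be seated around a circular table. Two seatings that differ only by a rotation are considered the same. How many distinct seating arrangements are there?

720

Fix one person's seat to break rotational symmetry; the remaining 6 people can be arranged in (6)! = 720 ways.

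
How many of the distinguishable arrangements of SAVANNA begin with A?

180

With the first slot taken by A, it remains to arrange the other 6 letters (SVANNA).
Those 6 letters have A appearing twice and N appearing twice, giving (6)!/(2!·2!) = 180.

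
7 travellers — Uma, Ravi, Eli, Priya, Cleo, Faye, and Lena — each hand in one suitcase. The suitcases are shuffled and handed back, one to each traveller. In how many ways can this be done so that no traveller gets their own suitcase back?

Let Aᵢ be the assignments in which traveller i gets their own suitcase. We want the size of the complement of A₁∪…∪A_7.
By inclusion–exclusion this is Σ_{j=0}^{7} (−1)^j C(7,j)·(7−j)!.
Computing: 5040 − 5040 + 2520 − 840 + 210 − 42 + 7 − 1 = 1854.

1854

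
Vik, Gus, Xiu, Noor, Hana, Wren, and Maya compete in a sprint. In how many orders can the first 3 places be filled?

This is an ordered selection of 3 from 7: P(7,3).
That gives 7 × 6 × 5 = 210.

210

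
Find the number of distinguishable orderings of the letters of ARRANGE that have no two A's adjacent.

900

There are 7!/(2!·2!) = 1260 arrangements of ARRANGE in total.
Arrangements with the A's together: treat AA as one letter, giving (6)!/(2!) = 360.
Subtracting, 1260 − 360 = 900 arrangements keep the A's apart.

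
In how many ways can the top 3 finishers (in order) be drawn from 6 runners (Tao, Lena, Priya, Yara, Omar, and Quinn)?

There are 6 choices for 1st place, 5 for 2nd, and 4 for 3rd.
That gives 6 × 5 × 4 = 120.

120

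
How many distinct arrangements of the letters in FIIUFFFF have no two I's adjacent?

126

Total arrangements of FIIUFFFF: 8!/(5!·2!) = 168.
Arrangements with the I's together: treat II as one letter, giving (7)!/(5!) = 42.
Subtracting, 168 − 42 = 126 arrangements keep the I's apart.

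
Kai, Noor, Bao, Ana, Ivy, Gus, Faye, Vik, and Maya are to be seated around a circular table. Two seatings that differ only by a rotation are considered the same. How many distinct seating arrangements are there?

Fix one person's seat to break rotational symmetry; the remaining 8 people can be arranged in (8)! = 40320 ways.

40320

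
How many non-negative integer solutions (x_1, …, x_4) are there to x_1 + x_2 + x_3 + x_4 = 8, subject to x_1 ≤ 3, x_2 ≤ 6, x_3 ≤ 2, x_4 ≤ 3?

44

By stars and bars, unrestricted non-negative solutions to x_1+…+x_4 = 8 number C(8+3,3) = 165.
Subtract solutions that violate a single cap (substitute x_i' = x_i − (cap_i+1)): x_1 ≥ 4 gives C(7,3) = 35; x_2 ≥ 7 gives C(4,3) = 4; x_3 ≥ 3 gives C(8,3) = 56; x_4 ≥ 4 gives C(7,3) = 35. Together 130.
Add back pairs where two caps are both exceeded: 0 + 4 + 1 + 0 + 0 + 4 = 9.
By inclusion–exclusion the count is 165 − 130 + 9 = 44.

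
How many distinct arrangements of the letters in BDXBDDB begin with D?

With the first slot taken by D, it remains to arrange the other 6 letters (BXBDDB).
Those 6 letters have B appearing 3 times and D appearing twice, giving (6)!/(3!·2!) = 60.

60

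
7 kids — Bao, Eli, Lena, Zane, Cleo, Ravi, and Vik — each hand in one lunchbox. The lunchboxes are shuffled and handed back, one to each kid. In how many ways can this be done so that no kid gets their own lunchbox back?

Let Aᵢ be the assignments in which kid i gets their own lunchbox. We want the size of the complement of A₁∪…∪A_7.
By inclusion–exclusion this is Σ_{j=0}^{7} (−1)^j C(7,j)·(7−j)!.
Computing: 5040 − 5040 + 2520 − 840 + 210 − 42 + 7 − 1 = 1854.

1854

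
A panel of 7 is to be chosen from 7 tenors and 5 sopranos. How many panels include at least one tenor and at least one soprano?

791

Unrestricted: C(12,7) = 792 ways to pick any 7 of the 12.
Selections missing a whole group: no tenors → C(5,7) = 0; no sopranos → C(7,7) = 1.
Both groups omitted at once is impossible, so 792 − 1 = 791.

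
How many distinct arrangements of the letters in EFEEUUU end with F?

Fix F in the last position and arrange the remaining 6 letters.
Those 6 letters have E appearing 3 times and U appearing 3 times, giving (6)!/(3!·3!) = 20.

20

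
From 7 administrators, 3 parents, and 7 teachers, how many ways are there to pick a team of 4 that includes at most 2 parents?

2366

Split by how many parents are chosen (0 through 2).
Sum: C(3,0)·C(14,4) + C(3,1)·C(14,3) + C(3,2)·C(14,2) = 1001 + 1092 + 273 = 2366.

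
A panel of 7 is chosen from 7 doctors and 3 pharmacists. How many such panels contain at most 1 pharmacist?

Split by how many pharmacists are chosen (0 through 1).
Sum: C(3,0)·C(7,7) + C(3,1)·C(7,6) = 1 + 21 = 22.

22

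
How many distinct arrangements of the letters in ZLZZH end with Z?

12

Fix Z in the last position and arrange the remaining 4 letters.
Those 4 letters have Z appearing twice, giving (4)!/(2!) = 12.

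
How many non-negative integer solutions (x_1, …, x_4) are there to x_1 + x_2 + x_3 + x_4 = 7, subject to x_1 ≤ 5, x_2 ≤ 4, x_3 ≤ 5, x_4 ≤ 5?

Without the upper bounds there are C(10,3) = 120 ways to split 7 among 4 variables.
Subtract solutions that violate a single cap (substitute x_i' = x_i − (cap_i+1)): x_1 ≥ 6 gives C(4,3) = 4; x_2 ≥ 5 gives C(5,3) = 10; x_3 ≥ 6 gives C(4,3) = 4; x_4 ≥ 6 gives C(4,3) = 4. Together 22.
No two caps can be exceeded simultaneously, so the pair terms are all 0.
By inclusion–exclusion the count is 120 − 22 + 0 = 98.

98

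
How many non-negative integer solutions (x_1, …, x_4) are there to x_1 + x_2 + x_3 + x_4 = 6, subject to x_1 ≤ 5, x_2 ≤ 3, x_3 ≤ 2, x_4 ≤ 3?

43

Ignoring the caps, the number of non-negative solutions to x_1+…+x_4 = 6 is C(9,3) = 84.
Subtract solutions that violate a single cap (substitute x_i' = x_i − (cap_i+1)): x_1 ≥ 6 gives C(3,3) = 1; x_2 ≥ 4 gives C(5,3) = 10; x_3 ≥ 3 gives C(6,3) = 20; x_4 ≥ 4 gives C(5,3) = 10. Together 41.
No two caps can be exceeded simultaneously, so the pair terms are all 0.
By inclusion–exclusion the count is 84 − 41 + 0 = 43.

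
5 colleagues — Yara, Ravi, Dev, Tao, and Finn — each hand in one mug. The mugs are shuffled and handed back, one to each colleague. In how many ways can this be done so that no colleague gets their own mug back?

44

This is the derangement count D_5: permutations of 5 items with no fixed point.
By inclusion–exclusion this is Σ_{j=0}^{5} (−1)^j C(5,j)·(5−j)!.
Computing: 120 − 120 + 60 − 20 + 5 − 1 = 44.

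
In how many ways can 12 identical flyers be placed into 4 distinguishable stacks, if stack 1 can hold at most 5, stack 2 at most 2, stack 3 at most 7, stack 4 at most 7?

109

By stars and bars, unrestricted non-negative solutions to x_1+…+x_4 = 12 number C(12+3,3) = 455.
Subtract solutions that violate a single cap (substitute x_i' = x_i − (cap_i+1)): x_1 ≥ 6 gives C(9,3) = 84; x_2 ≥ 3 gives C(12,3) = 220; x_3 ≥ 8 gives C(7,3) = 35; x_4 ≥ 8 gives C(7,3) = 35. Together 374.
Add back pairs where two caps are both exceeded: 20 + 0 + 0 + 4 + 4 + 0 = 28.
By inclusion–exclusion the count is 455 − 374 + 28 = 109.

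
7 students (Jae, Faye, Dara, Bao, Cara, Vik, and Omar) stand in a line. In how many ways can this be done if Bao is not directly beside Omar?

3600

There are 7! = 5040 arrangements in all. If Bao and Omar are adjacent, merging them into one block gives 2·(6)! = 1440 arrangements.
So 5040 − 1440 = 3600 arrangements keep them apart.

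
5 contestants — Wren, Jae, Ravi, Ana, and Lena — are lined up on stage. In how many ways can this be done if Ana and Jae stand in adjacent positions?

48

Glue Ana and Jae into one block (2 internal orders), leaving 4 units to arrange in a row.
That gives 2 × 4! = 2 × 24 = 48.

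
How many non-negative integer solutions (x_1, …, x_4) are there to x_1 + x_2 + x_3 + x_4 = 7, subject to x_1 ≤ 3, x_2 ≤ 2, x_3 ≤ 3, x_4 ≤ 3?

Ignoring the caps, the number of non-negative solutions to x_1+…+x_4 = 7 is C(10,3) = 120.
Subtract solutions that violate a single cap (substitute x_i' = x_i − (cap_i+1)): x_1 ≥ 4 gives C(6,3) = 20; x_2 ≥ 3 gives C(7,3) = 35; x_3 ≥ 4 gives C(6,3) = 20; x_4 ≥ 4 gives C(6,3) = 20. Together 95.
Add back pairs where two caps are both exceeded: 1 + 0 + 0 + 1 + 1 + 0 = 3.
By inclusion–exclusion the count is 120 − 95 + 3 = 28.

28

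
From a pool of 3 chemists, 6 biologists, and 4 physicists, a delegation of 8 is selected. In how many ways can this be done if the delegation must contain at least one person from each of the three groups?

With no constraint there are C(13,8) = 1287 possible selections.
Subtract selections that omit an entire group: no chemists → C(10,8) = 45; no biologists → C(7,8) = 0; no physicists → C(9,8) = 9.
Add back selections omitting two groups (i.e. drawn from a single group): C(3,8) + C(6,8) + C(4,8) = 0.
By inclusion–exclusion: 1287 − 54 + 0 = 1233.

1233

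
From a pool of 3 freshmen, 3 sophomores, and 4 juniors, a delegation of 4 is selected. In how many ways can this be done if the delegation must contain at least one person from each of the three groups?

With no constraint there are C(10,4) = 210 possible selections.
Subtract selections that omit an entire group: no freshmen → C(7,4) = 35; no sophomores → C(7,4) = 35; no juniors → C(6,4) = 15.
Add back selections omitting two groups (i.e. drawn from a single group): C(3,4) + C(3,4) + C(4,4) = 1.
By inclusion–exclusion: 210 − 85 + 1 = 126.

126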